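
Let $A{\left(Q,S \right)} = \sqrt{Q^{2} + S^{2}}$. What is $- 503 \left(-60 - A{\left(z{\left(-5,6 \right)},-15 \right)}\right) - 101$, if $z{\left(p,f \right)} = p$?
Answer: $30079 + 2515 \sqrt{10} \approx 38032.0$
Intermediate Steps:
$- 503 \left(-60 - A{\left(z{\left(-5,6 \right)},-15 \right)}\right) - 101 = - 503 \left(-60 - \sqrt{\left(-5\right)^{2} + \left(-15\right)^{2}}\right) - 101 = - 503 \left(-60 - \sqrt{25 + 225}\right) + \left(-332 + 231\right) = - 503 \left(-60 - \sqrt{250}\right) - 101 = - 503 \left(-60 - 5 \sqrt{10}\right) - 101 = \left(30180 + 2515 \sqrt{10}\right) - 101 = 30079 + 2515 \sqrt{10}$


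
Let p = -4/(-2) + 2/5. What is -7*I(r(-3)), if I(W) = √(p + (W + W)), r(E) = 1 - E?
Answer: -14*√65/5 ≈ -22.574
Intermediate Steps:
p = 12/5 (p = -4*(-½) + 2*(⅕) = 2 + ⅖ = 12/5 ≈ 2.4000)
I(W) = √(12/5 + 2*W) (I(W) = √(12/5 + (W + W)) = √(12/5 + 2*W))
-7*I(r(-3)) = -7*√(60 + 50*(1 - 1*(-3)))/5 = -7*√(60 + 50*(1 + 3))/5 = -7*√(60 + 50*4)/5 = -7*√(60 + 200)/5 = -7*√260/5 = -7*2*√65/5 = -14*√65/5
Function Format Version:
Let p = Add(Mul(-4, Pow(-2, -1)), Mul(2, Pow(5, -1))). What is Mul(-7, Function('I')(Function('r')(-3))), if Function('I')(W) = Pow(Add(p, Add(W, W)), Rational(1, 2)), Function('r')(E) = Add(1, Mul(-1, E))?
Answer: Mul(Rational(-14, 5), Pow(65, Rational(1, 2))) ≈ -22.574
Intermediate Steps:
p = Rational(12, 5) (p = Add(Mul(-4, Rational(-1, 2)), Mul(2, Rational(1, 5))) = Add(2, Rational(2, 5)) = Rational(12, 5) ≈ 2.4000)
Function('I')(W) = Pow(Add(Rational(12, 5), Mul(2, W)), Rational(1, 2)) (Function('I')(W) = Pow(Add(Rational(12, 5), Add(W, W)), Rational(1, 2)) = Pow(Add(Rational(12, 5), Mul(2, W)), Rational(1, 2)))
Mul(-7, Function('I')(Function('r')(-3))) = Mul(-7, Mul(Rational(1, 5), Pow(Add(60, Mul(50, Add(1, Mul(-1, -3)))), Rational(1, 2)))) = Mul(-7, Mul(Rational(1, 5), Pow(Add(60, Mul(50, Add(1, 3))), Rational(1, 2)))) = Mul(-7, Mul(Rational(1, 5), Pow(Add(60, Mul(50, 4)), Rational(1, 2)))) = Mul(-7, Mul(Rational(1, 5), Pow(Add(60, 200), Rational(1, 2)))) = Mul(-7, Mul(Rational(1, 5), Pow(260, Rational(1, 2)))) = Mul(-7, Mul(Rational(1, 5), Mul(2, Pow(65, Rational(1, 2))))) = Mul(-7, Mul(Rational(2, 5), Pow(65, Rational(1, 2)))) = Mul(Rational(-14, 5), Pow(65, Rational(1, 2)))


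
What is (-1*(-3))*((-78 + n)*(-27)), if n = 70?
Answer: 648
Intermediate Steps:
(-1*(-3))*((-78 + n)*(-27)) = (-1*(-3))*((-78 + 70)*(-27)) = 3*(-8*(-27)) = 3*216 = 648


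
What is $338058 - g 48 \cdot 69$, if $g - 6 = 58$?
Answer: $126090$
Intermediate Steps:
$g = 64$ ($g = 6 + 58 = 64$)
$338058 - g 48 \cdot 69 = 338058 - 64 \cdot 48 \cdot 69 = 338058 - 3072 \cdot 69 = 338058 - 211968 = 126090$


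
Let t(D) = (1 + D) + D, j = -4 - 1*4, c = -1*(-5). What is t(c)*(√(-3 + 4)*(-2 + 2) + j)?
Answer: -88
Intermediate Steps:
c = 5
j = -8 (j = -4 - 4 = -8)
t(D) = 1 + 2*D
t(c)*(√(-3 + 4)*(-2 + 2) + j) = (1 + 2*5)*(√(-3 + 4)*(-2 + 2) - 8) = (1 + 10)*(√1*0 - 8) = 11*(1*0 - 8) = 11*(0 - 8) = 11*(-8) = -88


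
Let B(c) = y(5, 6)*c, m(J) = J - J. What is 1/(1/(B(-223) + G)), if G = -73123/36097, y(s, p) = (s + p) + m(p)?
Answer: -88619064/36097 ≈ -2455.0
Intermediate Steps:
m(J) = 0
y(s, p) = p + s (y(s, p) = (s + p) + 0 = (p + s) + 0 = p + s)
G = -73123/36097 (G = -73123*1/36097 = -73123/36097 ≈ -2.0257)
B(c) = 11*c (B(c) = (6 + 5)*c = 11*c)
1/(1/(B(-223) + G)) = 1/(1/(11*(-223) - 73123/36097)) = 1/(1/(-2453 - 73123/36097)) = 1/(1/(-88619064/36097)) = 1/(-36097/88619064) = -88619064/36097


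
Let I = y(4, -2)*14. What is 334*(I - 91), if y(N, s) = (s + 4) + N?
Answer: -2338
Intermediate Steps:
y(N, s) = 4 + N + s (y(N, s) = (4 + s) + N = 4 + N + s)
I = 84 (I = (4 + 4 - 2)*14 = 6*14 = 84)
334*(I - 91) = 334*(84 - 91) = 334*(-7) = -2338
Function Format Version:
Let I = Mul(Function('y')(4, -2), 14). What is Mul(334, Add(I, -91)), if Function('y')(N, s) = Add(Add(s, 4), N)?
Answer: -2338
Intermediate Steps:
Function('y')(N, s) = Add(4, N, s) (Function('y')(N, s) = Add(Add(4, s), N) = Add(4, N, s))
I = 84 (I = Mul(Add(4, 4, -2), 14) = Mul(6, 14) = 84)
Mul(334, Add(I, -91)) = Mul(334, Add(84, -91)) = Mul(334, -7) = -2338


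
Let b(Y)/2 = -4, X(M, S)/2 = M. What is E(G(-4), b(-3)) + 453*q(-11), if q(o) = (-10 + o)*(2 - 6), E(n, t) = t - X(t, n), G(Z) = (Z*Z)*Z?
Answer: 38060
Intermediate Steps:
X(M, S) = 2*M
b(Y) = -8 (b(Y) = 2*(-4) = -8)
G(Z) = Z³ (G(Z) = Z²*Z = Z³)
E(n, t) = -t (E(n, t) = t - 2*t = -t)
q(o) = 40 - 4*o (q(o) = (-10 + o)*(-4) = 40 - 4*o)
E(G(-4), b(-3)) + 453*q(-11) = -1*(-8) + 453*(40 - 4*(-11)) = 8 + 453*(40 + 44) = 8 + 453*84 = 8 + 38052 = 38060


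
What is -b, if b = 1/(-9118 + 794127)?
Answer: -1/785009 ≈ -1.2739e-6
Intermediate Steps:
b = 1/785009 ≈ 1.2739e-6
-b = -1*1/785009 = -1/785009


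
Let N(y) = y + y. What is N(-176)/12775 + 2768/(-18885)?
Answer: -8401744/48251175 ≈ -0.17413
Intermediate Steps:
N(y) = 2*y
N(-176)/12775 + 2768/(-18885) = (2*(-176))/12775 + 2768/(-18885) = -352*1/12775 + 2768*(-1/18885) = -352/12775 - 2768/18885 = -8401744/48251175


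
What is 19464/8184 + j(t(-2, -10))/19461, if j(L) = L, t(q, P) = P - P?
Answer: 811/341 ≈ 2.3783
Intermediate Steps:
t(q, P) = 0
19464/8184 + j(t(-2, -10))/19461 = 19464/8184 + 0/19461 = 19464*(1/8184) + 0*(1/19461) = 811/341 + 0 = 811/341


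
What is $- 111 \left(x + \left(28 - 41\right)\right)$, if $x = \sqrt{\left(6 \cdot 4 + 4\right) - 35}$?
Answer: $1443 - 111 i \sqrt{7} \approx 1443.0 - 293.68 i$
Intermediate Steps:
$x = i \sqrt{7}$ ($x = \sqrt{\left(24 + 4\right) - 35} = \sqrt{28 - 35} = \sqrt{-7} = i \sqrt{7} \approx 2.6458 i$)
$- 111 \left(x + \left(28 - 41\right)\right) = - 111 \left(i \sqrt{7} + \left(28 - 41\right)\right) = - 111 \left(i \sqrt{7} - 13\right) = - 111 \left(-13 + i \sqrt{7}\right) = 1443 - 111 i \sqrt{7}$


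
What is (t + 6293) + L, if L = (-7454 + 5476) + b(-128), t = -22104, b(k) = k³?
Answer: -2114941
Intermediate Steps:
L = -2099130 (L = (-7454 + 5476) + (-128)³ = -1978 - 2097152 = -2099130)
(t + 6293) + L = (-22104 + 6293) - 2099130 = -15811 - 2099130 = -2114941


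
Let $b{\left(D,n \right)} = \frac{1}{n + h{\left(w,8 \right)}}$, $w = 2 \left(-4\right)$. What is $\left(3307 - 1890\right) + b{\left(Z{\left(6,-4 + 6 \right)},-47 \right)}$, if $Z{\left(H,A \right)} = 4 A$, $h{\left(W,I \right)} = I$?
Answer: $\frac{55262}{39} \approx 1417.0$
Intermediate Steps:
$w = -8$
$b{\left(D,n \right)} = \frac{1}{8 + n}$ ($b{\left(D,n \right)} = \frac{1}{n + 8} = \frac{1}{8 + n}$)
$\left(3307 - 1890\right) + b{\left(Z{\left(6,-4 + 6 \right)},-47 \right)} = \left(3307 - 1890\right) + \frac{1}{8 - 47} = 1417 + \frac{1}{-39} = 1417 - \frac{1}{39} = \frac{55262}{39}$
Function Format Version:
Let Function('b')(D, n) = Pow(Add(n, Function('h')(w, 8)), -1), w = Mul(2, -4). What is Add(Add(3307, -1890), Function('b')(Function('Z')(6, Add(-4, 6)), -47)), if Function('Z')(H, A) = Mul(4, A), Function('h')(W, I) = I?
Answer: Rational(55262, 39) ≈ 1417.0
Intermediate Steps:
w = -8
Function('b')(D, n) = Pow(Add(8, n), -1) (Function('b')(D, n) = Pow(Add(n, 8), -1) = Pow(Add(8, n), -1))
Add(Add(3307, -1890), Function('b')(Function('Z')(6, Add(-4, 6)), -47)) = Add(Add(3307, -1890), Pow(Add(8, -47), -1)) = Add(1417, Pow(-39, -1)) = Add(1417, Rational(-1, 39)) = Rational(55262, 39)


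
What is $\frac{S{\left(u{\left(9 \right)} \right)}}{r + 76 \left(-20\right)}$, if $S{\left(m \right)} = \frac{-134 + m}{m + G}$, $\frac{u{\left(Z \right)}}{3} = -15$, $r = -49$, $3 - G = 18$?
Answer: $- \frac{179}{94140} \approx -0.0019014$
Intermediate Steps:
$G = -15$ ($G = 3 - 18 = -15$)
$u{\left(Z \right)} = -45$ ($u{\left(Z \right)} = 3 \left(-15\right) = -45$)
$S{\left(m \right)} = \frac{-134 + m}{-15 + m}$ ($S{\left(m \right)} = \frac{-134 + m}{m - 15} = \frac{-134 + m}{-15 + m}$)
$\frac{S{\left(u{\left(9 \right)} \right)}}{r + 76 \left(-20\right)} = \frac{\frac{1}{-15 - 45} \left(-134 - 45\right)}{-49 + 76 \left(-20\right)} = \frac{\frac{1}{-60} \left(-179\right)}{-49 - 1520} = \frac{\left(- \frac{1}{60}\right) \left(-179\right)}{-1569} = \frac{179}{60} \left(- \frac{1}{1569}\right) = - \frac{179}{94140}$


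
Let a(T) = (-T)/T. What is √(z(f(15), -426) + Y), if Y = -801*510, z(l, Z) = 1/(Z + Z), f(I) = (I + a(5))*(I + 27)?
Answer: I*√74134760973/426 ≈ 639.15*I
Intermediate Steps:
a(T) = -1
f(I) = (-1 + I)*(27 + I) (f(I) = (I - 1)*(I + 27) = (-1 + I)*(27 + I))
z(l, Z) = 1/(2*Z)
Y = -408510
√(z(f(15), -426) + Y) = √((½)/(-426) - 408510) = √((½)*(-1/426) - 408510) = √(-1/852 - 408510) = √(-348050521/852) = I*√74134760973/426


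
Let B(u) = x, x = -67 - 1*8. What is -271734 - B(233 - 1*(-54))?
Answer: -271659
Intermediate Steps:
x = -75 (x = -67 - 8 = -75)
B(u) = -75
-271734 - B(233 - 1*(-54)) = -271734 - 1*(-75) = -271734 + 75 = -271659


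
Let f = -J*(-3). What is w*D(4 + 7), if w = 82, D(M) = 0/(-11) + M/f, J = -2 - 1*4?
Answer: -451/9 ≈ -50.111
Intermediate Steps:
J = -6 (J = -2 - 4 = -6)
f = -18 (f = -(-6)*(-3) = -1*18 = -18)
D(M) = -M/18 (D(M) = 0/(-11) + M/(-18) = 0*(-1/11) + M*(-1/18) = 0 - M/18 = -M/18)
w*D(4 + 7) = 82*(-(4 + 7)/18) = 82*(-1/18*11) = 82*(-11/18) = -451/9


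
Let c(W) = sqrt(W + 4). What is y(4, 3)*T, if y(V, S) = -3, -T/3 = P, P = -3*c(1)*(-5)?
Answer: 135*sqrt(5) ≈ 301.87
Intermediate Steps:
c(W) = sqrt(4 + W)
P = 15*sqrt(5) (P = -3*sqrt(4 + 1)*(-5) = -3*sqrt(5)*(-5) = 15*sqrt(5) ≈ 33.541)
T = -45*sqrt(5) ≈ -100.62
y(4, 3)*T = -(-135)*sqrt(5) = 135*sqrt(5)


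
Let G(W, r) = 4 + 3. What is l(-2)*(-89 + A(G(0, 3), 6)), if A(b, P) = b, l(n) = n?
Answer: 164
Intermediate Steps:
G(W, r) = 7
l(-2)*(-89 + A(G(0, 3), 6)) = -2*(-89 + 7) = -2*(-82) = 164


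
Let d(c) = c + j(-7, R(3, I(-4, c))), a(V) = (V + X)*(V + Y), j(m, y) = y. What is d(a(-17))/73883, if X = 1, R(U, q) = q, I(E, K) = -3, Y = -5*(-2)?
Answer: 109/73883 ≈ 0.0014753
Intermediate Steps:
Y = 10
a(V) = (1 + V)*(10 + V) (a(V) = (V + 1)*(V + 10) = (1 + V)*(10 + V))
d(c) = -3 + c (d(c) = c - 3 = -3 + c)
d(a(-17))/73883 = (-3 + (10 + (-17)² + 11*(-17)))/73883 = (-3 + (10 + 289 - 187))*(1/73883) = (-3 + 112)*(1/73883) = 109*(1/73883) = 109/73883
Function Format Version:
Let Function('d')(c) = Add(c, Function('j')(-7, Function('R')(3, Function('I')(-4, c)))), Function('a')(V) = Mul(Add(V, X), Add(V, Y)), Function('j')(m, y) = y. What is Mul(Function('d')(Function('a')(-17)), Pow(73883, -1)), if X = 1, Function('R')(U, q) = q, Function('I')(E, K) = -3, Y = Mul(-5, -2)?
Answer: Rational(109, 73883) ≈ 0.0014753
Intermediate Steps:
Y = 10
Function('a')(V) = Mul(Add(1, V), Add(10, V)) (Function('a')(V) = Mul(Add(V, 1), Add(V, 10)) = Mul(Add(1, V), Add(10, V)))
Function('d')(c) = Add(-3, c) (Function('d')(c) = Add(c, -3) = Add(-3, c))
Mul(Function('d')(Function('a')(-17)), Pow(73883, -1)) = Mul(Add(-3, Add(10, Pow(-17, 2), Mul(11, -17))), Pow(73883, -1)) = Mul(Add(-3, Add(10, 289, -187)), Rational(1, 73883)) = Mul(Add(-3, 112), Rational(1, 73883)) = Mul(109, Rational(1, 73883)) = Rational(109, 73883)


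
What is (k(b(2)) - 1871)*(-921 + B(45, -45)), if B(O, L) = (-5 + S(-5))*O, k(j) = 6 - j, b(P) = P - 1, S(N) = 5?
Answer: 1718586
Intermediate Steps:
b(P) = -1 + P
B(O, L) = 0 (B(O, L) = (-5 + 5)*O = 0*O = 0)
(k(b(2)) - 1871)*(-921 + B(45, -45)) = ((6 - (-1 + 2)) - 1871)*(-921 + 0) = ((6 - 1*1) - 1871)*(-921) = ((6 - 1) - 1871)*(-921) = (5 - 1871)*(-921) = -1866*(-921) = 1718586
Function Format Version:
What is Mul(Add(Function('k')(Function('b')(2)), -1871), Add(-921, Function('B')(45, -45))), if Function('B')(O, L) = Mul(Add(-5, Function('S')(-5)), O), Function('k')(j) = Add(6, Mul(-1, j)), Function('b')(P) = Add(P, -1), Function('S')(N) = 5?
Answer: 1718586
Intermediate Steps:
Function('b')(P) = Add(-1, P)
Function('B')(O, L) = 0 (Function('B')(O, L) = Mul(Add(-5, 5), O) = Mul(0, O) = 0)
Mul(Add(Function('k')(Function('b')(2)), -1871), Add(-921, Function('B')(45, -45))) = Mul(Add(Add(6, Mul(-1, Add(-1, 2))), -1871), Add(-921, 0)) = Mul(Add(Add(6, Mul(-1, 1)), -1871), -921) = Mul(Add(Add(6, -1), -1871), -921) = Mul(Add(5, -1871), -921) = Mul(-1866, -921) = 1718586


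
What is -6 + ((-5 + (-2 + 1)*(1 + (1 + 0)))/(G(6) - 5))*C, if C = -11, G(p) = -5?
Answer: -137/10 ≈ -13.700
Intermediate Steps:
-6 + ((-5 + (-2 + 1)*(1 + (1 + 0)))/(G(6) - 5))*C = -6 + ((-5 + (-2 + 1)*(1 + (1 + 0)))/(-5 - 5))*(-11) = -6 + ((-5 - (1 + 1))/(-10))*(-11) = -6 - (-5 - 1*2)/10*(-11) = -6 - (-5 - 2)/10*(-11) = -6 - ⅒*(-7)*(-11) = -6 + (7/10)*(-11) = -6 - 77/10 = -137/10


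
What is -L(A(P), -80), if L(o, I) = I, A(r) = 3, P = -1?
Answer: 80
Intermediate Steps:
-L(A(P), -80) = -1*(-80) = 80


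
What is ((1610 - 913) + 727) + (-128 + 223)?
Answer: 1519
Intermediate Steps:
((1610 - 913) + 727) + (-128 + 223) = (697 + 727) + 95 = 1424 + 95 = 1519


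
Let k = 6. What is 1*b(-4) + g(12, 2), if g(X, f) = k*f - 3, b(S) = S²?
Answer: 25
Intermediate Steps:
g(X, f) = -3 + 6*f (g(X, f) = 6*f - 3 = -3 + 6*f)
1*b(-4) + g(12, 2) = 1*(-4)² + (-3 + 6*2) = 1*16 + (-3 + 12) = 16 + 9 = 25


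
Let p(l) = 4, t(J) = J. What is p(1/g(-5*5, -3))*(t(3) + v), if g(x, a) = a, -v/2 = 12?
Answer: -84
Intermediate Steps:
v = -24 (v = -2*12 = -24)
p(1/g(-5*5, -3))*(t(3) + v) = 4*(3 - 24) = 4*(-21) = -84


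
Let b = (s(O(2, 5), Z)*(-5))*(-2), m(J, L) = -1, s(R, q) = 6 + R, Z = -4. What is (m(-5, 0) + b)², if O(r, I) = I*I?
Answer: 95481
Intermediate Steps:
O(r, I) = I²
b = 310 (b = ((6 + 5²)*(-5))*(-2) = ((6 + 25)*(-5))*(-2) = (31*(-5))*(-2) = -155*(-2) = 310)
(m(-5, 0) + b)² = (-1 + 310)² = 309² = 95481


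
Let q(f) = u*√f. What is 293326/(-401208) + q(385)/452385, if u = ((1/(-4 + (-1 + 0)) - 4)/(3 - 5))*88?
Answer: -146663/200604 + 308*√385/753975 ≈ -0.72309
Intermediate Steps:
u = 924/5 (u = ((1/(-4 - 1) - 4)/(-2))*88 = ((1/(-5) - 4)*(-½))*88 = ((-⅕ - 4)*(-½))*88 = -21/5*(-½)*88 = (21/10)*88 = 924/5 ≈ 184.80)
q(f) = 924*√f/5
293326/(-401208) + q(385)/452385 = 293326/(-401208) + (924*√385/5)/452385 = 293326*(-1/401208) + (924*√385/5)*(1/452385) = -146663/200604 + 308*√385/753975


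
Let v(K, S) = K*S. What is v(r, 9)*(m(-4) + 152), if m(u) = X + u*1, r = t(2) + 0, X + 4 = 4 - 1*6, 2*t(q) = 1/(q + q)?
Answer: 639/4 ≈ 159.75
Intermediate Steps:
t(q) = 1/(4*q) (t(q) = 1/(2*(q + q)) = 1/(2*((2*q))) = (1/(2*q))/2 = 1/(4*q))
X = -6 (X = -4 + (4 - 1*6) = -4 + (4 - 6) = -4 - 2 = -6)
r = ⅛ (r = (¼)/2 + 0 = (¼)*(½) + 0 = ⅛ + 0 = ⅛ ≈ 0.12500)
m(u) = -6 + u (m(u) = -6 + u*1 = -6 + u)
v(r, 9)*(m(-4) + 152) = ((⅛)*9)*((-6 - 4) + 152) = 9*(-10 + 152)/8 = (9/8)*142 = 639/4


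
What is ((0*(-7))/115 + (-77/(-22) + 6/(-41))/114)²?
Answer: 75625/87385104 ≈ 0.00086542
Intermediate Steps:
((0*(-7))/115 + (-77/(-22) + 6/(-41))/114)² = (0*(1/115) + (-77*(-1/22) + 6*(-1/41))*(1/114))² = (0 + (7/2 - 6/41)*(1/114))² = (0 + (275/82)*(1/114))² = (0 + 275/9348)² = (275/9348)² = 75625/87385104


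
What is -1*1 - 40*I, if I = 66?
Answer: -2641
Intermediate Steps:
-1*1 - 40*I = -1*1 - 40*66 = -1 - 2640 = -2641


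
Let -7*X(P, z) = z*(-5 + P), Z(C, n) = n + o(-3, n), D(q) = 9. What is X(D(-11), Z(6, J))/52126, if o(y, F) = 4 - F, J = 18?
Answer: -8/182441 ≈ -4.3850e-5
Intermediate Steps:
Z(C, n) = 4 (Z(C, n) = n + (4 - n) = 4)
X(P, z) = -z*(-5 + P)/7
X(D(-11), Z(6, J))/52126 = ((⅐)*4*(5 - 1*9))/52126 = ((⅐)*4*(5 - 9))*(1/52126) = ((⅐)*4*(-4))*(1/52126) = -16/7*1/52126 = -8/182441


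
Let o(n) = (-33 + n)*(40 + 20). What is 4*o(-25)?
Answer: -13920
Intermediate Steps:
o(n) = -1980 + 60*n (o(n) = (-33 + n)*60 = -1980 + 60*n)
4*o(-25) = 4*(-1980 + 60*(-25)) = 4*(-1980 - 1500) = 4*(-3480) = -13920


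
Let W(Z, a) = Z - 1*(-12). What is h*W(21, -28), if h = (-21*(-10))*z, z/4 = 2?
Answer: 55440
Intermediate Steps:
z = 8 (z = 4*2 = 8)
W(Z, a) = 12 + Z (W(Z, a) = Z + 12 = 12 + Z)
h = 1680 (h = -21*(-10)*8 = 210*8 = 1680)
h*W(21, -28) = 1680*(12 + 21) = 1680*33 = 55440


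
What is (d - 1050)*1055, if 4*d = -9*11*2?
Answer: -2319945/2 ≈ -1.1600e+6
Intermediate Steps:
d = -99/2 (d = (-9*11*2)/4 = (-99*2)/4 = (¼)*(-198) = -99/2 ≈ -49.500)
(d - 1050)*1055 = (-99/2 - 1050)*1055 = -2199/2*1055 = -2319945/2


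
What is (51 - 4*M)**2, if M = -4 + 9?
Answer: 961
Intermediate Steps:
M = 5
(51 - 4*M)**2 = (51 - 4*5)**2 = (51 - 20)**2 = 31**2 = 961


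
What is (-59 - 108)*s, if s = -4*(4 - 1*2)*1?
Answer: 1336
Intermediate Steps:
s = -8 (s = -4*(4 - 2)*1 = -4*2*1 = -8*1 = -8)
(-59 - 108)*s = (-59 - 108)*(-8) = -167*(-8) = 1336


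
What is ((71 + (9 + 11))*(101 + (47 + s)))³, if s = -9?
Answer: 2023804595449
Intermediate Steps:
((71 + (9 + 11))*(101 + (47 + s)))³ = ((71 + (9 + 11))*(101 + (47 - 9)))³ = ((71 + 20)*(101 + 38))³ = (91*139)³ = 12649³ = 2023804595449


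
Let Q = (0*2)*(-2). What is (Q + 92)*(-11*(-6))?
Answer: 6072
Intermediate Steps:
Q = 0 (Q = 0*(-2) = 0)
(Q + 92)*(-11*(-6)) = (0 + 92)*(-11*(-6)) = 92*66 = 6072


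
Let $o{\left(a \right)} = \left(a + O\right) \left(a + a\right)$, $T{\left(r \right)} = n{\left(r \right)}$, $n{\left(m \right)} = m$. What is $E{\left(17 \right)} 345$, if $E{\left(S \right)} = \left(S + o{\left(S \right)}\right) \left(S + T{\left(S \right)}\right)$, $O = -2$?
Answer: $6181710$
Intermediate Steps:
$T{\left(r \right)} = r$
$o{\left(a \right)} = 2 a \left(-2 + a\right)$ ($o{\left(a \right)} = \left(a - 2\right) \left(a + a\right) = \left(-2 + a\right) 2 a = 2 a \left(-2 + a\right)$)
$E{\left(S \right)} = 2 S \left(S + 2 S \left(-2 + S\right)\right)$ ($E{\left(S \right)} = \left(S + 2 S \left(-2 + S\right)\right) \left(S + S\right) = \left(S + 2 S \left(-2 + S\right)\right) 2 S = 2 S \left(S + 2 S \left(-2 + S\right)\right)$)
$E{\left(17 \right)} 345 = 17^{2} \left(-6 + 4 \cdot 17\right) 345 = 289 \left(-6 + 68\right) 345 = 289 \cdot 62 \cdot 345 = 17918 \cdot 345 = 6181710$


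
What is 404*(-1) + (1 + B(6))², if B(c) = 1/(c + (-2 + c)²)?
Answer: -195007/484 ≈ -402.91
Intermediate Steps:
404*(-1) + (1 + B(6))² = 404*(-1) + (1 + 1/(6 + (-2 + 6)²))² = -404 + (1 + 1/(6 + 4²))² = -404 + (1 + 1/(6 + 16))² = -404 + (1 + 1/22)² = -404 + (23/22)² = -404 + 529/484 = -195007/484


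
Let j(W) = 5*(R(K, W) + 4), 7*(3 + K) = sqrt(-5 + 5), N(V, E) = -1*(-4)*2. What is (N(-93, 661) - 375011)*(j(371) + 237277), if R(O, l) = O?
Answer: -88981461846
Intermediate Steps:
N(V, E) = 8 (N(V, E) = 4*2 = 8)
K = -3 (K = -3 + sqrt(-5 + 5)/7 = -3 + sqrt(0)/7 = -3 + (1/7)*0 = -3 + 0 = -3)
j(W) = 5 (j(W) = 5*(-3 + 4) = 5*1 = 5)
(N(-93, 661) - 375011)*(j(371) + 237277) = (8 - 375011)*(5 + 237277) = -375003*237282 = -88981461846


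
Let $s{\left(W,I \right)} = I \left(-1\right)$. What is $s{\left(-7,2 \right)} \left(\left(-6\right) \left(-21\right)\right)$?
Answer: $-252$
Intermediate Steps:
$s{\left(W,I \right)} = - I$
$s{\left(-7,2 \right)} \left(\left(-6\right) \left(-21\right)\right) = \left(-1\right) 2 \left(\left(-6\right) \left(-21\right)\right) = \left(-2\right) 126 = -252$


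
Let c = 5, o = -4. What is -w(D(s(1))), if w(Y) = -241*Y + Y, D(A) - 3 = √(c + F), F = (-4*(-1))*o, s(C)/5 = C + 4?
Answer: 720 + 240*I*√11 ≈ 720.0 + 795.99*I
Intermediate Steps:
s(C) = 20 + 5*C (s(C) = 5*(C + 4) = 5*(4 + C) = 20 + 5*C)
F = -16 (F = -4*(-1)*(-4) = 4*(-4) = -16)
D(A) = 3 + I*√11 (D(A) = 3 + √(5 - 16) = 3 + √(-11) = 3 + I*√11)
w(Y) = -240*Y
-w(D(s(1))) = -(-240)*(3 + I*√11) = -(-720 - 240*I*√11) = 720 + 240*I*√11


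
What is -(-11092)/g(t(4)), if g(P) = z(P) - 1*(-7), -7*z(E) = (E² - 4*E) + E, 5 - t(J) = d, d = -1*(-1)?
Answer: 77644/45 ≈ 1725.4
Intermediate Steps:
d = 1
t(J) = 4 (t(J) = 5 - 1*1 = 5 - 1 = 4)
z(E) = -E²/7 + 3*E/7 (z(E) = -((E² - 4*E) + E)/7 = -(E² - 3*E)/7 = -E²/7 + 3*E/7)
g(P) = 7 + P*(3 - P)/7 (g(P) = P*(3 - P)/7 - 1*(-7) = P*(3 - P)/7 + 7 = 7 + P*(3 - P)/7)
-(-11092)/g(t(4)) = -(-11092)/(7 - ⅐*4*(-3 + 4)) = -(-11092)/(7 - ⅐*4*1) = -(-11092)/(7 - 4/7) = -(-11092)/45/7 = -(-11092)*7/45 = -118*(-658/45) = 77644/45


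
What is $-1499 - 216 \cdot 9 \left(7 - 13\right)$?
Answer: $10165$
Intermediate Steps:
$-1499 - 216 \cdot 9 \left(7 - 13\right) = -1499 - 216 \cdot 9 \left(-6\right) = -1499 - -11664 = -1499 + 11664 = 10165$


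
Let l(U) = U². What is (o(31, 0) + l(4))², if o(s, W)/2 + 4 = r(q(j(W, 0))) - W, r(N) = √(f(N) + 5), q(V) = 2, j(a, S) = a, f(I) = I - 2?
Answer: 84 + 32*√5 ≈ 155.55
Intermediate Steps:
f(I) = -2 + I
r(N) = √(3 + N) (r(N) = √((-2 + N) + 5) = √(3 + N))
o(s, W) = -8 - 2*W + 2*√5 (o(s, W) = -8 + 2*(√(3 + 2) - W) = -8 + 2*(√5 - W) = -8 + (-2*W + 2*√5) = -8 - 2*W + 2*√5)
(o(31, 0) + l(4))² = ((-8 - 2*0 + 2*√5) + 4²)² = ((-8 + 0 + 2*√5) + 16)² = ((-8 + 2*√5) + 16)² = (8 + 2*√5)²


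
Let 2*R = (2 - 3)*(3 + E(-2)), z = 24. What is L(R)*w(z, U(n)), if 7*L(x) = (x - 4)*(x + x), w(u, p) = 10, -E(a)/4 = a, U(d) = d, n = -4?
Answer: 1045/7 ≈ 149.29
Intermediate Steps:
E(a) = -4*a
R = -11/2 (R = ((2 - 3)*(3 - 4*(-2)))/2 = (-(3 + 8))/2 = (-1*11)/2 = (½)*(-11) = -11/2 ≈ -5.5000)
L(x) = 2*x*(-4 + x)/7 (L(x) = ((x - 4)*(x + x))/7 = ((-4 + x)*(2*x))/7 = (2*x*(-4 + x))/7 = 2*x*(-4 + x)/7)
L(R)*w(z, U(n)) = ((2/7)*(-11/2)*(-4 - 11/2))*10 = ((2/7)*(-11/2)*(-19/2))*10 = (209/14)*10 = 1045/7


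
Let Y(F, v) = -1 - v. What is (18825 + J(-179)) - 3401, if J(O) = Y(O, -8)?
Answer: 15431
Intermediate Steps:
J(O) = 7 (J(O) = -1 - 1*(-8) = -1 + 8 = 7)
(18825 + J(-179)) - 3401 = (18825 + 7) - 3401 = 18832 - 3401 = 15431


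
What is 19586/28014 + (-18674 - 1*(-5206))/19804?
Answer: 189082/9906951 ≈ 0.019086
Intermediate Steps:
19586/28014 + (-18674 - 1*(-5206))/19804 = 19586*(1/28014) + (-18674 + 5206)*(1/19804) = 1399/2001 - 13468*1/19804 = 1399/2001 - 3367/4951 = 189082/9906951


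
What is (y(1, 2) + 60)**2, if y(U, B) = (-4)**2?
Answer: 5776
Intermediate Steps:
y(U, B) = 16
(y(1, 2) + 60)**2 = (16 + 60)**2 = 76**2 = 5776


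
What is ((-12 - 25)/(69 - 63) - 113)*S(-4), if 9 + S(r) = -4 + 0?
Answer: 9295/6 ≈ 1549.2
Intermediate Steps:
S(r) = -13 (S(r) = -9 + (-4 + 0) = -9 - 4 = -13)
((-12 - 25)/(69 - 63) - 113)*S(-4) = ((-12 - 25)/(69 - 63) - 113)*(-13) = (-37/6 - 113)*(-13) = -715/6*(-13) = 9295/6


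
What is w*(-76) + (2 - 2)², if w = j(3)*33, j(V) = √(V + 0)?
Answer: -2508*√3 ≈ -4344.0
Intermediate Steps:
j(V) = √V
w = 33*√3 (w = √3*33 = 33*√3 ≈ 57.158)
w*(-76) + (2 - 2)² = (33*√3)*(-76) + (2 - 2)² = -2508*√3 + 0² = -2508*√3 + 0 = -2508*√3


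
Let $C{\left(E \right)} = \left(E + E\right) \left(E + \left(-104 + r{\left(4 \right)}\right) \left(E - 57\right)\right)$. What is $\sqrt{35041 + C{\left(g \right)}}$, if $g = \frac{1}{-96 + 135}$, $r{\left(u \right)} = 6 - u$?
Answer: $\frac{\sqrt{53750651}}{39} \approx 187.99$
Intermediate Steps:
$g = \frac{1}{39} \approx 0.025641$
$C{\left(E \right)} = 2 E \left(5814 - 101 E\right)$ ($C{\left(E \right)} = \left(E + E\right) \left(E + \left(-104 + \left(6 - 4\right)\right) \left(E - 57\right)\right) = 2 E \left(E + \left(-104 + \left(6 - 4\right)\right) \left(-57 + E\right)\right) = 2 E \left(E + \left(-104 + 2\right) \left(-57 + E\right)\right) = 2 E \left(E - 102 \left(-57 + E\right)\right) = 2 E \left(E - \left(-5814 + 102 E\right)\right) = 2 E \left(5814 - 101 E\right)$)
$\sqrt{35041 + C{\left(g \right)}} = \sqrt{35041 + 2 \cdot \frac{1}{39} \left(5814 - \frac{101}{39}\right)} = \sqrt{35041 + 2 \cdot \frac{1}{39} \cdot \frac{226645}{39}} = \sqrt{35041 + \frac{453290}{1521}} = \sqrt{\frac{53750651}{1521}} = \frac{\sqrt{53750651}}{39}$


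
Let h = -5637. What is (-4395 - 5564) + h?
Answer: -15596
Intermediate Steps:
(-4395 - 5564) + h = (-4395 - 5564) - 5637 = -9959 - 5637 = -15596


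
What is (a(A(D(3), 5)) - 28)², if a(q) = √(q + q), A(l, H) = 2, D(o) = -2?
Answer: 676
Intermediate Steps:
a(q) = √2*√q (a(q) = √(2*q) = √2*√q)
(a(A(D(3), 5)) - 28)² = (√2*√2 - 28)² = (2 - 28)² = (-26)² = 676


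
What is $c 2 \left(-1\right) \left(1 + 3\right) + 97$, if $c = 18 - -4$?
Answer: $-79$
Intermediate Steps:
$c = 22$ ($c = 18 + 4 = 22$)
$c 2 \left(-1\right) \left(1 + 3\right) + 97 = 22 \cdot 2 \left(-1\right) \left(1 + 3\right) + 97 = 22 \left(\left(-2\right) 4\right) + 97 = 22 \left(-8\right) + 97 = -176 + 97 = -79$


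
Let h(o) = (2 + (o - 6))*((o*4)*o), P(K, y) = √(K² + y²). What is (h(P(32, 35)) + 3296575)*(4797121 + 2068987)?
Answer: 22387569949828 + 61767507568*√2249 ≈ 2.5317e+13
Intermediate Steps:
h(o) = 4*o²*(-4 + o) (h(o) = (2 + (-6 + o))*((4*o)*o) = (-4 + o)*(4*o²) = 4*o²*(-4 + o))
(h(P(32, 35)) + 3296575)*(4797121 + 2068987) = (4*(√(32² + 35²))²*(-4 + √(32² + 35²)) + 3296575)*(4797121 + 2068987) = (4*(√(1024 + 1225))²*(-4 + √(1024 + 1225)) + 3296575)*6866108 = (4*(√2249)²*(-4 + √2249) + 3296575)*6866108 = (4*2249*(-4 + √2249) + 3296575)*6866108 = ((-35984 + 8996*√2249) + 3296575)*6866108 = (3260591 + 8996*√2249)*6866108 = 22387569949828 + 61767507568*√2249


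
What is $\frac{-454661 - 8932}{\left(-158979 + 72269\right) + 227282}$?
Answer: $- \frac{463593}{140572} \approx -3.2979$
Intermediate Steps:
$\frac{-454661 - 8932}{\left(-158979 + 72269\right) + 227282} = - \frac{463593}{-86710 + 227282} = - \frac{463593}{140572}$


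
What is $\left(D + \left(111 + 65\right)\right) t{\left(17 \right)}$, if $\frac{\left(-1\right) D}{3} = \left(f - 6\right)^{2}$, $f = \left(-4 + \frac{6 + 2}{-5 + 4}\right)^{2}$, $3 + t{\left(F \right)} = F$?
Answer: $-797384$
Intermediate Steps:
$t{\left(F \right)} = -3 + F$
$f = 144$ ($f = \left(-4 + \frac{8}{-1}\right)^{2} = \left(-4 + 8 \left(-1\right)\right)^{2} = \left(-4 - 8\right)^{2} = \left(-12\right)^{2} = 144$)
$D = -57132$ ($D = - 3 \left(144 - 6\right)^{2} = - 3 \cdot 138^{2} = \left(-3\right) 19044 = -57132$)
$\left(D + \left(111 + 65\right)\right) t{\left(17 \right)} = \left(-57132 + \left(111 + 65\right)\right) \left(-3 + 17\right) = \left(-57132 + 176\right) 14 = \left(-56956\right) 14 = -797384$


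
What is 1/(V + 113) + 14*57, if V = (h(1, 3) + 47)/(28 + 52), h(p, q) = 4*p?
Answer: 7254698/9091 ≈ 798.01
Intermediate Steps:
V = 51/80 (V = (4*1 + 47)/(28 + 52) = (4 + 47)/80 = 51*(1/80) = 51/80 ≈ 0.63750)
1/(V + 113) + 14*57 = 1/(51/80 + 113) + 14*57 = 1/(9091/80) + 798 = 80/9091 + 798 = 7254698/9091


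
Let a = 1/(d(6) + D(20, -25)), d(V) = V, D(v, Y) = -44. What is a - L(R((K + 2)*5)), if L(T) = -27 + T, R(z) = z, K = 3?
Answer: 75/38 ≈ 1.9737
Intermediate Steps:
a = -1/38 (a = 1/(6 - 44) = 1/(-38) = -1/38 ≈ -0.026316)
a - L(R((K + 2)*5)) = -1/38 - (-27 + (3 + 2)*5) = -1/38 - (-27 + 5*5) = -1/38 - (-27 + 25) = -1/38 - 1*(-2) = -1/38 + 2 = 75/38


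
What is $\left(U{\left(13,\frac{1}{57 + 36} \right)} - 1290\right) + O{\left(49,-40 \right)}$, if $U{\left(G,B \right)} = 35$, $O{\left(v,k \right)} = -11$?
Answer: $-1266$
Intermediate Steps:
$\left(U{\left(13,\frac{1}{57 + 36} \right)} - 1290\right) + O{\left(49,-40 \right)} = \left(35 - 1290\right) - 11 = -1255 - 11 = -1266$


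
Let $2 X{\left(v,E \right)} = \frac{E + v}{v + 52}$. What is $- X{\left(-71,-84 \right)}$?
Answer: $- \frac{155}{38} \approx -4.0789$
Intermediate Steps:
$X{\left(v,E \right)} = \frac{E + v}{2 \left(52 + v\right)}$ ($X{\left(v,E \right)} = \frac{\left(E + v\right) \frac{1}{v + 52}}{2} = \frac{\left(E + v\right) \frac{1}{52 + v}}{2} = \frac{\frac{1}{52 + v} \left(E + v\right)}{2} = \frac{E + v}{2 \left(52 + v\right)}$)
$- X{\left(-71,-84 \right)} = - \frac{-84 - 71}{2 \left(52 - 71\right)} = - \frac{-155}{2 \left(-19\right)} = - \frac{\left(-1\right) \left(-155\right)}{2 \cdot 19} = \left(-1\right) \frac{155}{38} = - \frac{155}{38}$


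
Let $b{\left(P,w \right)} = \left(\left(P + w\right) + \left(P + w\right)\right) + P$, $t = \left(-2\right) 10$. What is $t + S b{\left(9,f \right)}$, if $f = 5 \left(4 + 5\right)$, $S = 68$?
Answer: $7936$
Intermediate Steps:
$f = 45$ ($f = 5 \cdot 9 = 45$)
$t = -20$
$b{\left(P,w \right)} = 2 w + 3 P$ ($b{\left(P,w \right)} = \left(2 P + 2 w\right) + P = 2 w + 3 P$)
$t + S b{\left(9,f \right)} = -20 + 68 \left(2 \cdot 45 + 3 \cdot 9\right) = -20 + 68 \left(90 + 27\right) = -20 + 68 \cdot 117 = -20 + 7956 = 7936$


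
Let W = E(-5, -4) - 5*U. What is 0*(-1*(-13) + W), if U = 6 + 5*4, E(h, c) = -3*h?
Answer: 0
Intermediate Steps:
U = 26 (U = 6 + 20 = 26)
W = -115 (W = -3*(-5) - 5*26 = 15 - 130 = -115)
0*(-1*(-13) + W) = 0*(-1*(-13) - 115) = 0*(13 - 115) = 0*(-102) = 0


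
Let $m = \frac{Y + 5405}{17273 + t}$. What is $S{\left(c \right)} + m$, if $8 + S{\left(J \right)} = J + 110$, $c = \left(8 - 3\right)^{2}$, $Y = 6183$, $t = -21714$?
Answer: $\frac{552419}{4441} \approx 124.39$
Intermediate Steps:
$c = 25$ ($c = 5^{2} = 25$)
$S{\left(J \right)} = 102 + J$ ($S{\left(J \right)} = -8 + \left(J + 110\right) = -8 + \left(110 + J\right) = 102 + J$)
$m = - \frac{11588}{4441}$ ($m = \frac{6183 + 5405}{17273 - 21714} = \frac{11588}{-4441} = 11588 \left(- \frac{1}{4441}\right) = - \frac{11588}{4441} \approx -2.6093$)
$S{\left(c \right)} + m = \left(102 + 25\right) - \frac{11588}{4441} = 127 - \frac{11588}{4441} = \frac{552419}{4441}$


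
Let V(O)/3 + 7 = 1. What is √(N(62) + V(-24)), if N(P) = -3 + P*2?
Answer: √103 ≈ 10.149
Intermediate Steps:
V(O) = -18 (V(O) = -21 + 3*1 = -21 + 3 = -18)
N(P) = -3 + 2*P
√(N(62) + V(-24)) = √((-3 + 2*62) - 18) = √((-3 + 124) - 18) = √(121 - 18) = √103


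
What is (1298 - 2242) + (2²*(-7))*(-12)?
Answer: -608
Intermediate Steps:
(1298 - 2242) + (2²*(-7))*(-12) = -944 + (4*(-7))*(-12) = -944 - 28*(-12) = -944 + 336 = -608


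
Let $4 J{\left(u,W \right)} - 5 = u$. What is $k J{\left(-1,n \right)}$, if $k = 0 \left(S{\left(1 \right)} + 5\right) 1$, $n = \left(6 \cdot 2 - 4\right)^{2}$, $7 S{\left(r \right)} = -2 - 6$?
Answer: $0$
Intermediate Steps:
$S{\left(r \right)} = - \frac{8}{7}$ ($S{\left(r \right)} = \frac{-2 - 6}{7} = \frac{1}{7} \left(-8\right) = - \frac{8}{7}$)
$n = 64$ ($n = \left(12 - 4\right)^{2} = 8^{2} = 64$)
$J{\left(u,W \right)} = \frac{5}{4} + \frac{u}{4}$
$k = 0$ ($k = 0 \left(- \frac{8}{7} + 5\right) 1 = 0 \cdot \frac{27}{7} \cdot 1 = 0 \cdot 1 = 0$)
$k J{\left(-1,n \right)} = 0 \left(\frac{5}{4} + \frac{1}{4} \left(-1\right)\right) = 0 \left(\frac{5}{4} - \frac{1}{4}\right) = 0 \cdot 1 = 0$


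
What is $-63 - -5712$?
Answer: $5649$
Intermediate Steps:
$-63 - -5712 = -63 + 5712 = 5649$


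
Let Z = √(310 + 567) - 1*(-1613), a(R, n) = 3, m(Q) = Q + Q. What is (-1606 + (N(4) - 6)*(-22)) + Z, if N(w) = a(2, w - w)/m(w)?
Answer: 523/4 + √877 ≈ 160.36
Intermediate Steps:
m(Q) = 2*Q
N(w) = 3/(2*w) (N(w) = 3/((2*w)) = 3*(1/(2*w)) = 3/(2*w))
Z = 1613 + √877 (Z = √877 + 1613 = 1613 + √877 ≈ 1642.6)
(-1606 + (N(4) - 6)*(-22)) + Z = (-1606 + ((3/2)/4 - 6)*(-22)) + (1613 + √877) = (-1606 + ((3/2)*(¼) - 6)*(-22)) + (1613 + √877) = (-1606 + (3/8 - 6)*(-22)) + (1613 + √877) = (-1606 - 45/8*(-22)) + (1613 + √877) = (-1606 + 495/4) + (1613 + √877) = -5929/4 + (1613 + √877) = 523/4 + √877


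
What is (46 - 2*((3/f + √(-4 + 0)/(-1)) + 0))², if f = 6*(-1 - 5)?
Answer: 76153/36 + 1108*I/3 ≈ 2115.4 + 369.33*I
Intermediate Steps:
f = -36 (f = 6*(-6) = -36)
(46 - 2*((3/f + √(-4 + 0)/(-1)) + 0))² = (46 - 2*((3/(-36) + √(-4 + 0)/(-1)) + 0))² = (46 - 2*((3*(-1/36) + √(-4)*(-1)) + 0))² = (46 - 2*((-1/12 + (2*I)*(-1)) + 0))² = (46 - 2*((-1/12 - 2*I) + 0))² = (46 - 2*(-1/12 - 2*I))² = (46 + (⅙ + 4*I))² = (277/6 + 4*I)²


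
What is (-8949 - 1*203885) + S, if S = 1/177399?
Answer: -37756538765/177399 ≈ -2.1283e+5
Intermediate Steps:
S = 1/177399 ≈ 5.6370e-6
(-8949 - 1*203885) + S = (-8949 - 1*203885) + 1/177399 = (-8949 - 203885) + 1/177399 = -212834 + 1/177399 = -37756538765/177399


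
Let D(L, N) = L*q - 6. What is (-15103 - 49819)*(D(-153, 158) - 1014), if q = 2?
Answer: 86086572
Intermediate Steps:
D(L, N) = -6 + 2*L (D(L, N) = L*2 - 6 = 2*L - 6 = -6 + 2*L)
(-15103 - 49819)*(D(-153, 158) - 1014) = (-15103 - 49819)*((-6 + 2*(-153)) - 1014) = -64922*((-6 - 306) - 1014) = -64922*(-312 - 1014) = -64922*(-1326) = 86086572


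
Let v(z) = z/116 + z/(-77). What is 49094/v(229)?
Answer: -438507608/8931 ≈ -49100.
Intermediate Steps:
v(z) = -39*z/8932 (v(z) = z*(1/116) + z*(-1/77) = z/116 - z/77 = -39*z/8932)
49094/v(229) = 49094/((-39/8932*229)) = 49094/(-8931/8932) = 49094*(-8932/8931) = -438507608/8931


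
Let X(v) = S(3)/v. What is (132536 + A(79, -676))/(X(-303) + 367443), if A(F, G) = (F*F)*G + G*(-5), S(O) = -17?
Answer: -618574500/55667623 ≈ -11.112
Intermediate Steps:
A(F, G) = -5*G + G*F² (A(F, G) = F²*G - 5*G = G*F² - 5*G = -5*G + G*F²)
X(v) = -17/v
(132536 + A(79, -676))/(X(-303) + 367443) = (132536 - 676*(-5 + 79²))/(-17/(-303) + 367443) = (132536 - 676*(-5 + 6241))/(-17*(-1/303) + 367443) = (132536 - 676*6236)/(17/303 + 367443) = (132536 - 4215536)/(111335246/303) = -4083000*303/111335246 = -618574500/55667623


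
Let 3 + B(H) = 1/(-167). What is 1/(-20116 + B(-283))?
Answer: -167/3359874 ≈ -4.9704e-5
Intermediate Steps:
B(H) = -502/167 (B(H) = -3 + 1/(-167) = -3 - 1/167 = -502/167)
1/(-20116 + B(-283)) = 1/(-20116 - 502/167) = 1/(-3359874/167) = -167/3359874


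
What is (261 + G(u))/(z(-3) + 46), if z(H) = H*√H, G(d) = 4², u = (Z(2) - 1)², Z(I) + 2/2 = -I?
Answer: 12742/2143 + 831*I*√3/2143 ≈ 5.9459 + 0.67164*I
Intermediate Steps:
Z(I) = -1 - I
u = 16 (u = ((-1 - 1*2) - 1)² = ((-1 - 2) - 1)² = (-3 - 1)² = (-4)² = 16)
G(d) = 16
z(H) = H^(3/2)
(261 + G(u))/(z(-3) + 46) = (261 + 16)/((-3)^(3/2) + 46) = 277/(-3*I*√3 + 46) = 277/(46 - 3*I*√3)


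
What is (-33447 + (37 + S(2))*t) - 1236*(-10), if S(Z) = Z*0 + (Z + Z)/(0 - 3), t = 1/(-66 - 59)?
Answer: -7907732/375 ≈ -21087.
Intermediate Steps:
t = -1/125 (t = 1/(-125) = -1/125 ≈ -0.0080000)
S(Z) = -2*Z/3 (S(Z) = 0 + (2*Z)/(-3) = 0 + (2*Z)*(-⅓) = 0 - 2*Z/3 = -2*Z/3)
(-33447 + (37 + S(2))*t) - 1236*(-10) = (-33447 + (37 - ⅔*2)*(-1/125)) - 1236*(-10) = (-33447 + (37 - 4/3)*(-1/125)) + 12360 = (-33447 + (107/3)*(-1/125)) + 12360 = (-33447 - 107/375) + 12360 = -12542732/375 + 12360 = -7907732/375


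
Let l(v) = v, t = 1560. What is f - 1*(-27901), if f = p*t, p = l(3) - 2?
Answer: 29461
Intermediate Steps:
p = 1 (p = 3 - 2 = 1)
f = 1560 (f = 1*1560 = 1560)
f - 1*(-27901) = 1560 - 1*(-27901) = 1560 + 27901 = 29461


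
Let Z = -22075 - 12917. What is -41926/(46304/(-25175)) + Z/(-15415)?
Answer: 8135976572659/356888080 ≈ 22797.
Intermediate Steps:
Z = -34992
-41926/(46304/(-25175)) + Z/(-15415) = -41926/(46304/(-25175)) - 34992/(-15415) = -41926/(46304*(-1/25175)) - 34992*(-1/15415) = -41926/(-46304/25175) + 34992/15415 = -41926*(-25175/46304) + 34992/15415 = 527743525/23152 + 34992/15415 = 8135976572659/356888080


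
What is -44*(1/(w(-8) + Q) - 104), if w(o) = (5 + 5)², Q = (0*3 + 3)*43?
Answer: 1047860/229 ≈ 4575.8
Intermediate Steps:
Q = 129 (Q = (0 + 3)*43 = 3*43 = 129)
w(o) = 100 (w(o) = 10² = 100)
-44*(1/(w(-8) + Q) - 104) = -44*(1/(100 + 129) - 104) = -44*(1/229 - 104) = -44*(-23815/229) = 1047860/229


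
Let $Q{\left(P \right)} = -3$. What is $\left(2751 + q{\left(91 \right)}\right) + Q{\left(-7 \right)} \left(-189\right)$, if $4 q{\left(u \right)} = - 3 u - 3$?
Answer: $3249$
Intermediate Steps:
$q{\left(u \right)} = - \frac{3}{4} - \frac{3 u}{4}$ ($q{\left(u \right)} = \frac{- 3 u - 3}{4} = \frac{-3 - 3 u}{4} = - \frac{3}{4} - \frac{3 u}{4}$)
$\left(2751 + q{\left(91 \right)}\right) + Q{\left(-7 \right)} \left(-189\right) = \left(2751 - 69\right) - -567 = \left(2751 - 69\right) + 567 = 2682 + 567 = 3249$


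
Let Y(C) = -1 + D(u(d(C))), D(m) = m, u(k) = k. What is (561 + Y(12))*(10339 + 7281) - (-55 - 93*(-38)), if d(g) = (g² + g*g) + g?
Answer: 15149721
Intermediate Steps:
d(g) = g + 2*g² (d(g) = (g² + g²) + g = 2*g² + g = g + 2*g²)
Y(C) = -1 + C*(1 + 2*C)
(561 + Y(12))*(10339 + 7281) - (-55 - 93*(-38)) = (561 + (-1 + 12*(1 + 2*12)))*(10339 + 7281) - (-55 - 93*(-38)) = (561 + (-1 + 12*(1 + 24)))*17620 - (-55 + 3534) = (561 + (-1 + 12*25))*17620 - 1*3479 = (561 + (-1 + 300))*17620 - 3479 = (561 + 299)*17620 - 3479 = 860*17620 - 3479 = 15153200 - 3479 = 15149721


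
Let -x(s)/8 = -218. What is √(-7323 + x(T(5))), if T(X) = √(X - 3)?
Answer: I*√5579 ≈ 74.693*I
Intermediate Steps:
T(X) = √(-3 + X)
x(s) = 1744 (x(s) = -8*(-218) = 1744)
√(-7323 + x(T(5))) = √(-7323 + 1744) = √(-5579) = I*√5579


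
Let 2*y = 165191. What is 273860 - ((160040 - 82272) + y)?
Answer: 226993/2 ≈ 1.1350e+5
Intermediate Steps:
y = 165191/2 (y = (½)*165191 = 165191/2 ≈ 82596.)
273860 - ((160040 - 82272) + y) = 273860 - ((160040 - 82272) + 165191/2) = 273860 - (77768 + 165191/2) = 273860 - 1*320727/2 = 273860 - 320727/2 = 226993/2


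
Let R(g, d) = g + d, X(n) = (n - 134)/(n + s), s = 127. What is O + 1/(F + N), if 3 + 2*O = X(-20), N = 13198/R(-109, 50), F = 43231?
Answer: -1205267099/543010234 ≈ -2.2196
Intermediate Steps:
X(n) = (-134 + n)/(127 + n) (X(n) = (n - 134)/(n + 127) = (-134 + n)/(127 + n))
R(g, d) = d + g
N = -13198/59 (N = 13198/(50 - 109) = 13198/(-59) = 13198*(-1/59) = -13198/59 ≈ -223.69)
O = -475/214 (O = -3/2 + ((-134 - 20)/(127 - 20))/2 = -3/2 + (-154/107)/2 = -3/2 + ((1/107)*(-154))/2 = -3/2 + (1/2)*(-154/107) = -3/2 - 77/107 = -475/214 ≈ -2.2196)
O + 1/(F + N) = -475/214 + 1/(43231 - 13198/59) = -475/214 + 1/(2537431/59) = -475/214 + 59/2537431 = -1205267099/543010234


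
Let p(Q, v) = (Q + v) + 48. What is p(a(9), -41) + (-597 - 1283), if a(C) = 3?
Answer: -1870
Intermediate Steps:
p(Q, v) = 48 + Q + v
p(a(9), -41) + (-597 - 1283) = (48 + 3 - 41) + (-597 - 1283) = 10 - 1880 = -1870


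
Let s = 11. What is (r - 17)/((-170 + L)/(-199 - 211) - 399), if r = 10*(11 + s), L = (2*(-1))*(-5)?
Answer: -8323/16343 ≈ -0.50927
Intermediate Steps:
L = 10 (L = -2*(-5) = 10)
r = 220 (r = 10*(11 + 11) = 10*22 = 220)
(r - 17)/((-170 + L)/(-199 - 211) - 399) = (220 - 17)/((-170 + 10)/(-199 - 211) - 399) = 203/(-160/(-410) - 399) = 203/(-160*(-1/410) - 399) = 203/(16/41 - 399) = 203/(-16343/41) = -41/16343*203 = -8323/16343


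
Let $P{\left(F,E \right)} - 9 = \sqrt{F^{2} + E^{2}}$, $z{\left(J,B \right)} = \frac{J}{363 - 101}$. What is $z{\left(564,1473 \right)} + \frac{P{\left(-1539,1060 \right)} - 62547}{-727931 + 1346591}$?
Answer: $\frac{3958801}{1929630} + \frac{\sqrt{3492121}}{618660} \approx 2.0546$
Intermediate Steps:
$z{\left(J,B \right)} = \frac{J}{262}$
$P{\left(F,E \right)} = 9 + \sqrt{E^{2} + F^{2}}$ ($P{\left(F,E \right)} = 9 + \sqrt{F^{2} + E^{2}} = 9 + \sqrt{E^{2} + F^{2}}$)
$z{\left(564,1473 \right)} + \frac{P{\left(-1539,1060 \right)} - 62547}{-727931 + 1346591} = \frac{1}{262} \cdot 564 + \frac{\left(9 + \sqrt{1060^{2} + \left(-1539\right)^{2}}\right) - 62547}{-727931 + 1346591} = \frac{282}{131} + \frac{\left(9 + \sqrt{1123600 + 2368521}\right) - 62547}{618660} = \frac{282}{131} + \left(\left(9 + \sqrt{3492121}\right) - 62547\right) \frac{1}{618660} = \frac{282}{131} + \left(-62538 + \sqrt{3492121}\right) \frac{1}{618660} = \frac{282}{131} - \left(\frac{1489}{14730} - \frac{\sqrt{3492121}}{618660}\right) = \frac{3958801}{1929630} + \frac{\sqrt{3492121}}{618660}$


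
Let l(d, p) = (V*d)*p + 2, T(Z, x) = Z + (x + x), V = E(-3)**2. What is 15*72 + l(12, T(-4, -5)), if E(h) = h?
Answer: -430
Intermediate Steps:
V = 9 (V = (-3)**2 = 9)
T(Z, x) = Z + 2*x
l(d, p) = 2 + 9*d*p (l(d, p) = (9*d)*p + 2 = 9*d*p + 2 = 2 + 9*d*p)
15*72 + l(12, T(-4, -5)) = 15*72 + (2 + 9*12*(-4 + 2*(-5))) = 1080 + (2 + 9*12*(-4 - 10)) = 1080 + (2 + 9*12*(-14)) = 1080 + (2 - 1512) = 1080 - 1510 = -430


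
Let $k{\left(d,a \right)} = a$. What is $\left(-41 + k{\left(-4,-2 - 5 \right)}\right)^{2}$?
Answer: $2304$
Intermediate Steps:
$\left(-41 + k{\left(-4,-2 - 5 \right)}\right)^{2} = \left(-41 - 7\right)^{2} = \left(-48\right)^{2} = 2304$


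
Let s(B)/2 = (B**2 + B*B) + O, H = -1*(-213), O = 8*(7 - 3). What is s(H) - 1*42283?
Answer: 139257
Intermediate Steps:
O = 32 (O = 8*4 = 32)
H = 213
s(B) = 64 + 4*B**2 (s(B) = 2*((B**2 + B*B) + 32) = 2*((B**2 + B**2) + 32) = 2*(2*B**2 + 32) = 2*(32 + 2*B**2) = 64 + 4*B**2)
s(H) - 1*42283 = (64 + 4*213**2) - 1*42283 = (64 + 4*45369) - 42283 = (64 + 181476) - 42283 = 181540 - 42283 = 139257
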